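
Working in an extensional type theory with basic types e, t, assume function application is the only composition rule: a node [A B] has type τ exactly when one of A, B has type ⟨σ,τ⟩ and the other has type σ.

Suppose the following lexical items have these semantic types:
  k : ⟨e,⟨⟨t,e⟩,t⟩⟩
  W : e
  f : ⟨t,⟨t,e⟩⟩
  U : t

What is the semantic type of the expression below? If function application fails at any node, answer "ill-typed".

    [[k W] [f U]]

At [k W], k : ⟨e,⟨⟨t,e⟩,t⟩⟩ takes W : e, giving ⟨⟨t,e⟩,t⟩.
At [f U], f : ⟨t,⟨t,e⟩⟩ takes U : t, giving ⟨t,e⟩.
At [[k W] [f U]], [k W] : ⟨⟨t,e⟩,t⟩ takes [f U] : ⟨t,e⟩, giving t.

t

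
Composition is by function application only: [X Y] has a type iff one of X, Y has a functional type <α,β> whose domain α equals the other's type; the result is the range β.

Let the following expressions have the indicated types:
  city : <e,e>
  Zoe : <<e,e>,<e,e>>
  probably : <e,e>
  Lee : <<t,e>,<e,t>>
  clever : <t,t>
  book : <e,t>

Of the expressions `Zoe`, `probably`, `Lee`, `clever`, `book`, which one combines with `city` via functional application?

Zoe

Zoe — combines: Zoe : <<e,e>,<e,e>> takes city : <e,e> as argument, giving <e,e>.
probably : <e,e> — does not combine with city.
Lee : <<t,e>,<e,t>> — does not combine with city.
clever : <t,t> — does not combine with city.
book : <e,t> — does not combine with city.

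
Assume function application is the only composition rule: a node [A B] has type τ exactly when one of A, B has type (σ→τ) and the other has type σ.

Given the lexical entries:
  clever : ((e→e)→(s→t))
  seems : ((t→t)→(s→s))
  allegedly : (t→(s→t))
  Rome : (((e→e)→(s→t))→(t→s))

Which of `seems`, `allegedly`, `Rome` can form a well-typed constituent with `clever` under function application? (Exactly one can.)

Rome

seems : ((t→t)→(s→s)) — no; clever wants (e→e), and seems wants (t→t).
allegedly : (t→(s→t)) — no; clever wants (e→e), and allegedly wants t.
Rome — combines: Rome : (((e→e)→(s→t))→(t→s)) takes clever : ((e→e)→(s→t)) as argument, giving (t→s).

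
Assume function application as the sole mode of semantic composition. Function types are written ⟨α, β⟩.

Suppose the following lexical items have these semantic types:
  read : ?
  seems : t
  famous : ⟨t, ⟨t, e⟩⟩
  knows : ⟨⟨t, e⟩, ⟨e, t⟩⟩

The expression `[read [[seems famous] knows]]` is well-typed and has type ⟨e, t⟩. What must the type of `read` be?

[read [[seems famous] knows]] is required to be ⟨e, t⟩. [[seems famous] knows] : ⟨e, t⟩ cannot yield ⟨e, t⟩ as functor, so read : ⟨⟨e, t⟩, ⟨e, t⟩⟩.

⟨⟨e, t⟩, ⟨e, t⟩⟩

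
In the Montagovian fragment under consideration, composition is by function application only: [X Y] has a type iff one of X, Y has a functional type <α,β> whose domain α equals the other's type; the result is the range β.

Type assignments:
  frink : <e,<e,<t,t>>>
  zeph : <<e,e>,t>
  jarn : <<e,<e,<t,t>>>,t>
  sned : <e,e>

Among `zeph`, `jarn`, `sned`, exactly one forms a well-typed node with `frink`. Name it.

zeph : <<e,e>,t> — does not combine with frink.
jarn — combines: jarn : <<e,<e,<t,t>>>,t> takes frink : <e,<e,<t,t>>> as argument, giving t.
sned : <e,e> — does not combine with frink.

jarn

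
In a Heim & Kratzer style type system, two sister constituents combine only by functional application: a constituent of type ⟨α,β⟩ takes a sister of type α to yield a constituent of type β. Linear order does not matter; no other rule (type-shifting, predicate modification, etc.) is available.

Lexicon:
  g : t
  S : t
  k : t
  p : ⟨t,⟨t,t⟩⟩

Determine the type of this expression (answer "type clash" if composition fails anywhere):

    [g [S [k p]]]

type clash

[k p] — p of type ⟨t,⟨t,t⟩⟩ combines with k of type t: type ⟨t,t⟩.
[S [k p]] — [k p] of type ⟨t,t⟩ combines with S of type t: type t.
At [g [S [k p]]]: neither t nor t can take the other as argument; the node is ill-typed.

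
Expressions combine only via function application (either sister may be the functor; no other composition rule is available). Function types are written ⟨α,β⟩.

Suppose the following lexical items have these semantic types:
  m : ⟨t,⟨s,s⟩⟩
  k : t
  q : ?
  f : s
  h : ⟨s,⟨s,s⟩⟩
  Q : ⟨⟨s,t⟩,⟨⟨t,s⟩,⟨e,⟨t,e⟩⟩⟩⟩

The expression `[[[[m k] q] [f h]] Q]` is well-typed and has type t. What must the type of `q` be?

⟨⟨s,s⟩,⟨⟨s,s⟩,⟨⟨⟨s,t⟩,⟨⟨t,s⟩,⟨e,⟨t,e⟩⟩⟩⟩,t⟩⟩⟩

[[[[m k] q] [f h]] Q] must have type t. The sister Q has type ⟨⟨s,t⟩,⟨⟨t,s⟩,⟨e,⟨t,e⟩⟩⟩⟩; that is not a function onto t, so [[[m k] q] [f h]] must be the functor, of type ⟨⟨⟨s,t⟩,⟨⟨t,s⟩,⟨e,⟨t,e⟩⟩⟩⟩,t⟩.
[[[m k] q] [f h]] must have type ⟨⟨⟨s,t⟩,⟨⟨t,s⟩,⟨e,⟨t,e⟩⟩⟩⟩,t⟩. The sister [f h] has type ⟨s,s⟩; that is not a function onto ⟨⟨⟨s,t⟩,⟨⟨t,s⟩,⟨e,⟨t,e⟩⟩⟩⟩,t⟩, so [[m k] q] must be the functor, of type ⟨⟨s,s⟩,⟨⟨⟨s,t⟩,⟨⟨t,s⟩,⟨e,⟨t,e⟩⟩⟩⟩,t⟩⟩.
[[m k] q] must have type ⟨⟨s,s⟩,⟨⟨⟨s,t⟩,⟨⟨t,s⟩,⟨e,⟨t,e⟩⟩⟩⟩,t⟩⟩. The sister [m k] has type ⟨s,s⟩; that is not a function onto ⟨⟨s,s⟩,⟨⟨⟨s,t⟩,⟨⟨t,s⟩,⟨e,⟨t,e⟩⟩⟩⟩,t⟩⟩, so q must be the functor, of type ⟨⟨s,s⟩,⟨⟨s,s⟩,⟨⟨⟨s,t⟩,⟨⟨t,s⟩,⟨e,⟨t,e⟩⟩⟩⟩,t⟩⟩⟩.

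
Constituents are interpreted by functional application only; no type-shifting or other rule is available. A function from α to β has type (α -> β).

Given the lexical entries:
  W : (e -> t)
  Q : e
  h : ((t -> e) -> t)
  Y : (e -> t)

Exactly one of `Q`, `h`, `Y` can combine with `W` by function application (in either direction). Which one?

Q

Q — combines: W : (e -> t) takes Q : e as argument, giving t.
h : ((t -> e) -> t) — does not combine with W.
Y : (e -> t) — does not combine with W.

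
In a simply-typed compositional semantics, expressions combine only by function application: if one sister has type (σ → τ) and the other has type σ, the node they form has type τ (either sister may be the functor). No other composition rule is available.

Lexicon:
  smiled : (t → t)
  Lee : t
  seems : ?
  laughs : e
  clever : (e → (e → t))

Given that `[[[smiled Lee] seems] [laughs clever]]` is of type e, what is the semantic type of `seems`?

(t → ((e → t) → e))

For [[[smiled Lee] seems] [laughs clever]] to have type e with [laughs clever] of type (e → t), [[smiled Lee] seems] must be the function: [[smiled Lee] seems] : ((e → t) → e).
For [[smiled Lee] seems] to have type ((e → t) → e) with [smiled Lee] of type t, seems must be the function: seems : (t → ((e → t) → e)).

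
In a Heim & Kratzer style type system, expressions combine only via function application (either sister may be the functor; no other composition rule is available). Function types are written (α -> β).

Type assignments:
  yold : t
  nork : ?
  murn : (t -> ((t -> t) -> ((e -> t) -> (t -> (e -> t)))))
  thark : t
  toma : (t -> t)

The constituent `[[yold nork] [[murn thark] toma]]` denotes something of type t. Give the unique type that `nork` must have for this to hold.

(t -> (((e -> t) -> (t -> (e -> t))) -> t))

At [[yold nork] [[murn thark] toma]] (required: t): [[murn thark] toma] is ((e -> t) -> (t -> (e -> t))), which is not a function with range t; hence [yold nork] is the functor — type (((e -> t) -> (t -> (e -> t))) -> t).
At [yold nork] (required: (((e -> t) -> (t -> (e -> t))) -> t)): yold is t, which is not a function with range (((e -> t) -> (t -> (e -> t))) -> t); hence nork is the functor — type (t -> (((e -> t) -> (t -> (e -> t))) -> t)).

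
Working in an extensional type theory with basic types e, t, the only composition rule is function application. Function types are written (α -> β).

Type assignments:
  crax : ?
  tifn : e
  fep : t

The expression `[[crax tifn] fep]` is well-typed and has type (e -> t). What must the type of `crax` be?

(e -> (t -> (e -> t)))

[[crax tifn] fep] must have type (e -> t). The sister fep has type t; that is not a function onto (e -> t), so [crax tifn] must be the functor, of type (t -> (e -> t)).
[crax tifn] must have type (t -> (e -> t)). The sister tifn has type e; that is not a function onto (t -> (e -> t)), so crax must be the functor, of type (e -> (t -> (e -> t))).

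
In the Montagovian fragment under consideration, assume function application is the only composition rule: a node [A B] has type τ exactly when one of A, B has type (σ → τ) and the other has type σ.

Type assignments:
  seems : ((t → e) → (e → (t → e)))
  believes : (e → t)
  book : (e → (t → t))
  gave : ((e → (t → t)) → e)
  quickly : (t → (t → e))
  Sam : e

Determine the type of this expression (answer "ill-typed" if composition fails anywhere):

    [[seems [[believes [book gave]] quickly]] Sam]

(t → e)

[book gave]: gave is ((e → (t → t)) → e), book is (e → (t → t)); result e.
[believes [book gave]]: believes is (e → t), [book gave] is e; result t.
[[believes [book gave]] quickly]: quickly is (t → (t → e)), [believes [book gave]] is t; result (t → e).
[seems [[believes [book gave]] quickly]]: seems is ((t → e) → (e → (t → e))), [[believes [book gave]] quickly] is (t → e); result (e → (t → e)).
[[seems [[believes [book gave]] quickly]] Sam]: [seems [[believes [book gave]] quickly]] is (e → (t → e)), Sam is e; result (t → e).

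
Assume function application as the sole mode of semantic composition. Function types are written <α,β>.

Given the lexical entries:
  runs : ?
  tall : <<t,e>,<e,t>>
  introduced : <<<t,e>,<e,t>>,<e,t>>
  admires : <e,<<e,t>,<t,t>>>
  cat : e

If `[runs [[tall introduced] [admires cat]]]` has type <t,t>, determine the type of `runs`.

<<t,t>,<t,t>>

[runs [[tall introduced] [admires cat]]] is required to be <t,t>. [[tall introduced] [admires cat]] : <t,t> cannot yield <t,t> as functor, so runs : <<t,t>,<t,t>>.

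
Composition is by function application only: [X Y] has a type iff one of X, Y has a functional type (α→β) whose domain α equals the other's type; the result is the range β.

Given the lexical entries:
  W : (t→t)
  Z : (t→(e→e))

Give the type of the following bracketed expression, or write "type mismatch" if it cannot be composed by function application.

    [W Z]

type mismatch

At [W Z]: neither (t→t) nor (t→(e→e)) can take the other as argument; the node is ill-typed.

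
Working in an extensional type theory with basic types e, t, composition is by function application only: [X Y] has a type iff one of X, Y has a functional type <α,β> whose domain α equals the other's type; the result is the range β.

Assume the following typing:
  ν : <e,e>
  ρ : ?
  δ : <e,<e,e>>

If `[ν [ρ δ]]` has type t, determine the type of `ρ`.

<<e,<e,e>>,<<e,e>,t>>

For [ν [ρ δ]] to have type t with ν of type <e,e>, [ρ δ] must be the function: [ρ δ] : <<e,e>,t>.
For [ρ δ] to have type <<e,e>,t> with δ of type <e,<e,e>>, ρ must be the function: ρ : <<e,<e,e>>,<<e,e>,t>>.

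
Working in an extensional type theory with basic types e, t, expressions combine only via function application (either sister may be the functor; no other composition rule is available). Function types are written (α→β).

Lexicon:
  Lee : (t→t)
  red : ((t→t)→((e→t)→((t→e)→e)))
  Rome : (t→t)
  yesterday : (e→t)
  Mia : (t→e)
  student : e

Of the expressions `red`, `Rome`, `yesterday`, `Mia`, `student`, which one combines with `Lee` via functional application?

red — combines: red : ((t→t)→((e→t)→((t→e)→e))) takes Lee : (t→t) as argument, giving ((e→t)→((t→e)→e)).
Rome : (t→t) — neither side's domain matches the other.
yesterday : (e→t) — neither side's domain matches the other.
Mia : (t→e) — neither side's domain matches the other.
student : e — neither side's domain matches the other.

red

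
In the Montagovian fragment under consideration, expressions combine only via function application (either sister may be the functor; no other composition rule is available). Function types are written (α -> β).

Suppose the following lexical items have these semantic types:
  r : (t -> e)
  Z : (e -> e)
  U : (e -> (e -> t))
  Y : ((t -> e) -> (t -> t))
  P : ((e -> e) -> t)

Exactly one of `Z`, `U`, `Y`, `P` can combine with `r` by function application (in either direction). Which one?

Y

Z : (e -> e) — r needs t; Z needs e; neither fits.
U : (e -> (e -> t)) — r needs t; U needs e; neither fits.
Y — combines: Y : ((t -> e) -> (t -> t)) takes r : (t -> e) as argument, giving (t -> t).
P : ((e -> e) -> t) — r needs t; P needs (e -> e); neither fits.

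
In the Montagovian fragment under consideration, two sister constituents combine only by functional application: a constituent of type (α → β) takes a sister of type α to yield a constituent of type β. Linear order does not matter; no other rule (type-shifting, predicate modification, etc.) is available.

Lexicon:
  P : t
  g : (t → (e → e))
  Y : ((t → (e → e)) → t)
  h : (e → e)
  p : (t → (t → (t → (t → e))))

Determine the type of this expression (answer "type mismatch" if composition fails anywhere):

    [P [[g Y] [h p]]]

type mismatch

[g Y] — Y of type ((t → (e → e)) → t) combines with g of type (t → (e → e)): type t.
[h p]: (e → e) and (t → (t → (t → (t → e)))) cannot combine by function application — type clash.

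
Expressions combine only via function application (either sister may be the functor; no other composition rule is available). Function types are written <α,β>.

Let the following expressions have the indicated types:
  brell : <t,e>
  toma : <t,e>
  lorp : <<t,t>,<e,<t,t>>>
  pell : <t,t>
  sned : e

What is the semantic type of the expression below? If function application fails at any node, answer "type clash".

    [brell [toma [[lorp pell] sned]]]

[lorp pell] — lorp of type <<t,t>,<e,<t,t>>> combines with pell of type <t,t>: type <e,<t,t>>.
[[lorp pell] sned] — [lorp pell] of type <e,<t,t>> combines with sned of type e: type <t,t>.
[toma [[lorp pell] sned]]: <t,e> with <t,t> — neither is a function whose domain matches the other; composition fails here.

type clash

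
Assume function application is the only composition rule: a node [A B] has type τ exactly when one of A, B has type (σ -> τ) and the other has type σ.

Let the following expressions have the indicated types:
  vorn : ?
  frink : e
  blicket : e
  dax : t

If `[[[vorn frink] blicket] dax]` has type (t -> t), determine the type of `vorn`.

(e -> (e -> (t -> (t -> t))))

[[[vorn frink] blicket] dax] is required to be (t -> t). dax : t cannot yield (t -> t) as functor, so [[vorn frink] blicket] : (t -> (t -> t)).
[[vorn frink] blicket] is required to be (t -> (t -> t)). blicket : e cannot yield (t -> (t -> t)) as functor, so [vorn frink] : (e -> (t -> (t -> t))).
[vorn frink] is required to be (e -> (t -> (t -> t))). frink : e cannot yield (e -> (t -> (t -> t))) as functor, so vorn : (e -> (e -> (t -> (t -> t)))).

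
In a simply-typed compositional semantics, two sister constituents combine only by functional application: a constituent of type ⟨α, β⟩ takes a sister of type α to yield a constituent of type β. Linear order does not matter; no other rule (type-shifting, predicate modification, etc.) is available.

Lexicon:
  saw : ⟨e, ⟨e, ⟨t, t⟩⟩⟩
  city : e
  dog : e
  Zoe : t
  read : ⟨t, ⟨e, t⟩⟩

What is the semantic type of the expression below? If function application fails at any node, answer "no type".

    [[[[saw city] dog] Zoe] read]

[saw city]: ⟨e, ⟨e, ⟨t, t⟩⟩⟩ applied to e yields ⟨e, ⟨t, t⟩⟩.
[[saw city] dog]: ⟨e, ⟨t, t⟩⟩ applied to e yields ⟨t, t⟩.
[[[saw city] dog] Zoe]: ⟨t, t⟩ applied to t yields t.
[[[[saw city] dog] Zoe] read]: ⟨t, ⟨e, t⟩⟩ applied to t yields ⟨e, t⟩.

⟨e, t⟩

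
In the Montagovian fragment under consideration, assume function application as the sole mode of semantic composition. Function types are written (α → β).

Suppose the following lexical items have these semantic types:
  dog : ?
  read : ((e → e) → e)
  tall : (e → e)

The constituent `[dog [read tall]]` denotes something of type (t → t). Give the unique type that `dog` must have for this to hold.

(e → (t → t))

[dog [read tall]] is required to be (t → t). [read tall] : e cannot yield (t → t) as functor, so dog : (e → (t → t)).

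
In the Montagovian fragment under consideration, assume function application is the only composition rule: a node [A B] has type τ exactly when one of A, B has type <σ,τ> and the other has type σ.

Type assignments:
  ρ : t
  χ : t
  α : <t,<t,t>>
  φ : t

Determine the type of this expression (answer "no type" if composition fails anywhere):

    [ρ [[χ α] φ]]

At [χ α], α : <t,<t,t>> takes χ : t, giving <t,t>.
At [[χ α] φ], [χ α] : <t,t> takes φ : t, giving t.
[ρ [[χ α] φ]]: t with t — neither is a function whose domain matches the other; composition fails here.

no type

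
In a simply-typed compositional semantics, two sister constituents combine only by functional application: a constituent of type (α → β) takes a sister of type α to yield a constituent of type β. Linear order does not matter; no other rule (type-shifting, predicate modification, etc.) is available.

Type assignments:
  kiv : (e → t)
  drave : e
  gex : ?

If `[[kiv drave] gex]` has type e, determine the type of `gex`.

(t → e)

At [[kiv drave] gex] (required: e): [kiv drave] is t, which is not a function with range e; hence gex is the functor — type (t → e).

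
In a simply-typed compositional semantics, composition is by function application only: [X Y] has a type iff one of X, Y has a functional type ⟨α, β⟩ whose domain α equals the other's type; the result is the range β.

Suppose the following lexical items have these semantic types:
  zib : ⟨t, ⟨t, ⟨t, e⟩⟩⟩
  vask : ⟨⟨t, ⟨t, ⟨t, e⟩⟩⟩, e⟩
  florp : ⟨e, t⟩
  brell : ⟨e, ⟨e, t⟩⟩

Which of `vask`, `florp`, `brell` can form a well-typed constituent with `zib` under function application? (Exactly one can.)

vask

vask — combines: vask : ⟨⟨t, ⟨t, ⟨t, e⟩⟩⟩, e⟩ takes zib : ⟨t, ⟨t, ⟨t, e⟩⟩⟩ as argument, giving e.
florp : ⟨e, t⟩ — does not combine with zib.
brell : ⟨e, ⟨e, t⟩⟩ — does not combine with zib.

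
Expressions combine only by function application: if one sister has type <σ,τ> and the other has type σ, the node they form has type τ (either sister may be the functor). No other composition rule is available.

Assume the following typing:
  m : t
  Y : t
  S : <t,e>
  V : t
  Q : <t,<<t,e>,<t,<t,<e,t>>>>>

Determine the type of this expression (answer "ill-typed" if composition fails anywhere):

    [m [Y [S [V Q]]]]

[V Q]: <t,<<t,e>,<t,<t,<e,t>>>>> applied to t yields <<t,e>,<t,<t,<e,t>>>>.
[S [V Q]]: <<t,e>,<t,<t,<e,t>>>> applied to <t,e> yields <t,<t,<e,t>>>.
[Y [S [V Q]]]: <t,<t,<e,t>>> applied to t yields <t,<e,t>>.
[m [Y [S [V Q]]]]: <t,<e,t>> applied to t yields <e,t>.

<e,t>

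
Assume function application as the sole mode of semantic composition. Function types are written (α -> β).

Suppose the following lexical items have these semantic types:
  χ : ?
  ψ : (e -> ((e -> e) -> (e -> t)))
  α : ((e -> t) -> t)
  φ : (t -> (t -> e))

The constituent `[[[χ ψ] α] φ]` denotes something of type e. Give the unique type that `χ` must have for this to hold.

((e -> ((e -> e) -> (e -> t))) -> (((e -> t) -> t) -> ((t -> (t -> e)) -> e)))

For [[[χ ψ] α] φ] to have type e with φ of type (t -> (t -> e)), [[χ ψ] α] must be the function: [[χ ψ] α] : ((t -> (t -> e)) -> e).
For [[χ ψ] α] to have type ((t -> (t -> e)) -> e) with α of type ((e -> t) -> t), [χ ψ] must be the function: [χ ψ] : (((e -> t) -> t) -> ((t -> (t -> e)) -> e)).
For [χ ψ] to have type (((e -> t) -> t) -> ((t -> (t -> e)) -> e)) with ψ of type (e -> ((e -> e) -> (e -> t))), χ must be the function: χ : ((e -> ((e -> e) -> (e -> t))) -> (((e -> t) -> t) -> ((t -> (t -> e)) -> e))).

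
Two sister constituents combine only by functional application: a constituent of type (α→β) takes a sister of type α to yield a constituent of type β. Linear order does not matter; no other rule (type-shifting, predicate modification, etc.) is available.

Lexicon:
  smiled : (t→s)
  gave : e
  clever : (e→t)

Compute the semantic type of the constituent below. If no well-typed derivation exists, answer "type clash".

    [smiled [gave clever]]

s

[gave clever] — clever of type (e→t) combines with gave of type e: type t.
[smiled [gave clever]] — smiled of type (t→s) combines with [gave clever] of type t: type s.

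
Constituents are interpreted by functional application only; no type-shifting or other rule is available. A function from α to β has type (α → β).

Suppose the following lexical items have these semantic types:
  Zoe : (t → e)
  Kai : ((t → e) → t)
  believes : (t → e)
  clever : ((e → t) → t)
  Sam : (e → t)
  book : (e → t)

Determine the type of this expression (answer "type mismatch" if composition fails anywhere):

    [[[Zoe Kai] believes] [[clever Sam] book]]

[Zoe Kai]: Kai is ((t → e) → t), Zoe is (t → e); result t.
[[Zoe Kai] believes]: believes is (t → e), [Zoe Kai] is t; result e.
[clever Sam]: clever is ((e → t) → t), Sam is (e → t); result t.
[[clever Sam] book]: t with (e → t) — neither is a function whose domain matches the other; composition fails here.

type mismatch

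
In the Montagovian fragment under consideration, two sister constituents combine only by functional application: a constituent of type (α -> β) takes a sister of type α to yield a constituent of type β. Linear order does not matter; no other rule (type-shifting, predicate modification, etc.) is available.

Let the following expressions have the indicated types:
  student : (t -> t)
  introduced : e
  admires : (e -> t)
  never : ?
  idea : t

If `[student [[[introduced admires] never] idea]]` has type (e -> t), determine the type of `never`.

At [student [[[introduced admires] never] idea]] (required: (e -> t)): student is (t -> t), which is not a function with range (e -> t); hence [[[introduced admires] never] idea] is the functor — type ((t -> t) -> (e -> t)).
At [[[introduced admires] never] idea] (required: ((t -> t) -> (e -> t))): idea is t, which is not a function with range ((t -> t) -> (e -> t)); hence [[introduced admires] never] is the functor — type (t -> ((t -> t) -> (e -> t))).
At [[introduced admires] never] (required: (t -> ((t -> t) -> (e -> t)))): [introduced admires] is t, which is not a function with range (t -> ((t -> t) -> (e -> t))); hence never is the functor — type (t -> (t -> ((t -> t) -> (e -> t)))).

(t -> (t -> ((t -> t) -> (e -> t))))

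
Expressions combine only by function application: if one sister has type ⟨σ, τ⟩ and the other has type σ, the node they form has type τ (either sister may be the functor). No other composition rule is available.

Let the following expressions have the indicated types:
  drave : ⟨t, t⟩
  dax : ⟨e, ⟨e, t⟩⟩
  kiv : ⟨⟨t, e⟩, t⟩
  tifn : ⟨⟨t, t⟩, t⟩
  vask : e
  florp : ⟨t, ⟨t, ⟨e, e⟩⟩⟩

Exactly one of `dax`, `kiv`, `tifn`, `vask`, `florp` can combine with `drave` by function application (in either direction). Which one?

dax : ⟨e, ⟨e, t⟩⟩ — does not combine with drave.
kiv : ⟨⟨t, e⟩, t⟩ — does not combine with drave.
tifn — combines: tifn : ⟨⟨t, t⟩, t⟩ takes drave : ⟨t, t⟩ as argument, giving t.
vask : e — does not combine with drave.
florp : ⟨t, ⟨t, ⟨e, e⟩⟩⟩ — does not combine with drave.

tifn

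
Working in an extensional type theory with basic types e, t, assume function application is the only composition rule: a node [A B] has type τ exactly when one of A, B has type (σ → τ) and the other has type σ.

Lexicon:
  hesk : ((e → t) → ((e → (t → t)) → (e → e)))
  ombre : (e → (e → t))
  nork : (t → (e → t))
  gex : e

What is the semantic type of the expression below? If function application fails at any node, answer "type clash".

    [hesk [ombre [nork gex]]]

[nork gex]: (t → (e → t)) and e cannot combine by function application — type clash.

type clash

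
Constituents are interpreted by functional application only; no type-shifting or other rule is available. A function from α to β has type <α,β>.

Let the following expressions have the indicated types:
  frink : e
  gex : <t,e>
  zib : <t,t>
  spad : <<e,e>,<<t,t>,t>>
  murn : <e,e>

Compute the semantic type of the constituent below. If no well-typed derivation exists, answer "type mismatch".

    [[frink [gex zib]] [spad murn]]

At [gex zib]: neither <t,e> nor <t,t> can take the other as argument; the node is ill-typed.

type mismatch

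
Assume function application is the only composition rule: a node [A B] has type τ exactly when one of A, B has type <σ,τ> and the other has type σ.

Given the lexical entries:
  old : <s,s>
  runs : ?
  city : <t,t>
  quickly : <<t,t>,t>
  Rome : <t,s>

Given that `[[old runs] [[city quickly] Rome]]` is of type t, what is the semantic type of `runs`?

[[old runs] [[city quickly] Rome]] must have type t. The sister [[city quickly] Rome] has type s; that is not a function onto t, so [old runs] must be the functor, of type <s,t>.
[old runs] must have type <s,t>. The sister old has type <s,s>; that is not a function onto <s,t>, so runs must be the functor, of type <<s,s>,<s,t>>.

<<s,s>,<s,t>>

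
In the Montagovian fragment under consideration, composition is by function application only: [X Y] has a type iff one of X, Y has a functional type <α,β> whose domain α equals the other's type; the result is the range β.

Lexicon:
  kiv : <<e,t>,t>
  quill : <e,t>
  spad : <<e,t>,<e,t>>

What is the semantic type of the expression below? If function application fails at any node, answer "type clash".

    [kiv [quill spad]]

t

[quill spad] — spad of type <<e,t>,<e,t>> combines with quill of type <e,t>: type <e,t>.
[kiv [quill spad]] — kiv of type <<e,t>,t> combines with [quill spad] of type <e,t>: type t.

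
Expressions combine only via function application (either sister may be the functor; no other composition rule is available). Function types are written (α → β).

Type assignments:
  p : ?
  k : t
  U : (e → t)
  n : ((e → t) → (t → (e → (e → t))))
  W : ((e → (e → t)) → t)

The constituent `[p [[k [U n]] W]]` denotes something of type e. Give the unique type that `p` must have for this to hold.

(t → e)

[p [[k [U n]] W]] must have type e. The sister [[k [U n]] W] has type t; that is not a function onto e, so p must be the functor, of type (t → e).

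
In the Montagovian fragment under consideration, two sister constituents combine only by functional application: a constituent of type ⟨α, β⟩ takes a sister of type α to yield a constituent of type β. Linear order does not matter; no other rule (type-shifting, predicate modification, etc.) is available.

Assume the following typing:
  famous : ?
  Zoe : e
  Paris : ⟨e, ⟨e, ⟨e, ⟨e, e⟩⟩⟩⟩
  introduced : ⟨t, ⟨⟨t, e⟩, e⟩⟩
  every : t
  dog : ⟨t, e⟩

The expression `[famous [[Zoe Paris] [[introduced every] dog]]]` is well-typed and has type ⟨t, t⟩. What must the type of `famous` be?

⟨⟨e, ⟨e, e⟩⟩, ⟨t, t⟩⟩

At [famous [[Zoe Paris] [[introduced every] dog]]] (required: ⟨t, t⟩): [[Zoe Paris] [[introduced every] dog]] is ⟨e, ⟨e, e⟩⟩, which is not a function with range ⟨t, t⟩; hence famous is the functor — type ⟨⟨e, ⟨e, e⟩⟩, ⟨t, t⟩⟩.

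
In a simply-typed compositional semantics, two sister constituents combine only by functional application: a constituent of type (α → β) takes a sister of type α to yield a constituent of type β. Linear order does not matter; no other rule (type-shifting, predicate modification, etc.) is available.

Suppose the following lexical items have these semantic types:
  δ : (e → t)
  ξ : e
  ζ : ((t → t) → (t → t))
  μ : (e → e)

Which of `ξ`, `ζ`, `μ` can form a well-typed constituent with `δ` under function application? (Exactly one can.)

ξ — combines: δ : (e → t) takes ξ : e as argument, giving t.
ζ : ((t → t) → (t → t)) — neither side's domain matches the other.
μ : (e → e) — neither side's domain matches the other.

ξ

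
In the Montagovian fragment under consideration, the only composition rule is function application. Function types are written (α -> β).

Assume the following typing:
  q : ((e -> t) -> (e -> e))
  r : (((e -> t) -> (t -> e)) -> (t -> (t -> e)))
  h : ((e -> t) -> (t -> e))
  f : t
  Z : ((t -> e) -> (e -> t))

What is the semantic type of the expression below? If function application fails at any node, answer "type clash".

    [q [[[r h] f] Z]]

[r h]: (((e -> t) -> (t -> e)) -> (t -> (t -> e))) applied to ((e -> t) -> (t -> e)) yields (t -> (t -> e)).
[[r h] f]: (t -> (t -> e)) applied to t yields (t -> e).
[[[r h] f] Z]: ((t -> e) -> (e -> t)) applied to (t -> e) yields (e -> t).
[q [[[r h] f] Z]]: ((e -> t) -> (e -> e)) applied to (e -> t) yields (e -> e).

(e -> e)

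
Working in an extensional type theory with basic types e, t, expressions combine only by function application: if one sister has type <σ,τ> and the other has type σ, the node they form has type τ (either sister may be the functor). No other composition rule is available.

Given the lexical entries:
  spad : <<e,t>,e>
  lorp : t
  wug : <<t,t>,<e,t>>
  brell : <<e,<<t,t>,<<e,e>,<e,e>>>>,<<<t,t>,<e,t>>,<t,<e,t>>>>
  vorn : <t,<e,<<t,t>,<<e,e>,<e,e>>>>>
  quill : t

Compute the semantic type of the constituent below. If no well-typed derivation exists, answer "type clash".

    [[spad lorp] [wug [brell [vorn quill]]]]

[spad lorp]: <<e,t>,e> with t — neither is a function whose domain matches the other; composition fails here.

type clash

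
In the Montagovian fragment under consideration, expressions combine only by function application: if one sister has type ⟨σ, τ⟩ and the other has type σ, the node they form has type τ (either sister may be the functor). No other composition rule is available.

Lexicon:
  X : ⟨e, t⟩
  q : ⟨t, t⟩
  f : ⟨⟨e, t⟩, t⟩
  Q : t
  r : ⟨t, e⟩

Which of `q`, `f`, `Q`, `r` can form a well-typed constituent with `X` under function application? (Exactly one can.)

f

q : ⟨t, t⟩ — neither side's domain matches the other.
f — combines: f : ⟨⟨e, t⟩, t⟩ takes X : ⟨e, t⟩ as argument, giving t.
Q : t — neither side's domain matches the other.
r : ⟨t, e⟩ — neither side's domain matches the other.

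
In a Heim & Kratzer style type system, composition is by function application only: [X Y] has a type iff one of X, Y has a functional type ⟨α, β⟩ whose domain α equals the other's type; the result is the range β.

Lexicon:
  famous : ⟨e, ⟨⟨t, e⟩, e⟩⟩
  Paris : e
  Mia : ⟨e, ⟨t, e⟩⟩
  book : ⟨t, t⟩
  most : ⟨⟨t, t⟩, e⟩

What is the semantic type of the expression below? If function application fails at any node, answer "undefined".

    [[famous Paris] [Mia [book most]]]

[famous Paris]: famous is ⟨e, ⟨⟨t, e⟩, e⟩⟩, Paris is e; result ⟨⟨t, e⟩, e⟩.
[book most]: most is ⟨⟨t, t⟩, e⟩, book is ⟨t, t⟩; result e.
[Mia [book most]]: Mia is ⟨e, ⟨t, e⟩⟩, [book most] is e; result ⟨t, e⟩.
[[famous Paris] [Mia [book most]]]: [famous Paris] is ⟨⟨t, e⟩, e⟩, [Mia [book most]] is ⟨t, e⟩; result e.

e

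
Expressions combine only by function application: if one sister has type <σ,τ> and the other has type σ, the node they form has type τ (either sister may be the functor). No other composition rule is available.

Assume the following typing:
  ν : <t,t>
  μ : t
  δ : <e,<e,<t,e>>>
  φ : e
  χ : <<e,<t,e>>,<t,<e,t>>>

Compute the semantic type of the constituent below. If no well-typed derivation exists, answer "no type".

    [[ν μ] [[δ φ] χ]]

<e,t>

[ν μ]: functor ν : <t,t>, argument μ : t; result t.
[δ φ]: functor δ : <e,<e,<t,e>>>, argument φ : e; result <e,<t,e>>.
[[δ φ] χ]: functor χ : <<e,<t,e>>,<t,<e,t>>>, argument [δ φ] : <e,<t,e>>; result <t,<e,t>>.
[[ν μ] [[δ φ] χ]]: functor [[δ φ] χ] : <t,<e,t>>, argument [ν μ] : t; result <e,t>.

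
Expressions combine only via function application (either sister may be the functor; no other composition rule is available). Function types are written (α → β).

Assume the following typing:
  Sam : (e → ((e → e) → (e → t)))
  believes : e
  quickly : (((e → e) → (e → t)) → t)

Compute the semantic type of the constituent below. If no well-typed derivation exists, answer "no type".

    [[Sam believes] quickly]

At [Sam believes], Sam : (e → ((e → e) → (e → t))) takes believes : e, giving ((e → e) → (e → t)).
At [[Sam believes] quickly], quickly : (((e → e) → (e → t)) → t) takes [Sam believes] : ((e → e) → (e → t)), giving t.

t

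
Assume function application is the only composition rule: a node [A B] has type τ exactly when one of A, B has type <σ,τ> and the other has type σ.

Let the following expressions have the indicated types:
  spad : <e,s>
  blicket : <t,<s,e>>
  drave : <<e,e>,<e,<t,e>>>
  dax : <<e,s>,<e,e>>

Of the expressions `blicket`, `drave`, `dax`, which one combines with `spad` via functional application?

dax

blicket : <t,<s,e>> — spad needs e; blicket needs t; neither fits.
drave : <<e,e>,<e,<t,e>>> — spad needs e; drave needs <e,e>; neither fits.
dax — combines: dax : <<e,s>,<e,e>> takes spad : <e,s> as argument, giving <e,e>.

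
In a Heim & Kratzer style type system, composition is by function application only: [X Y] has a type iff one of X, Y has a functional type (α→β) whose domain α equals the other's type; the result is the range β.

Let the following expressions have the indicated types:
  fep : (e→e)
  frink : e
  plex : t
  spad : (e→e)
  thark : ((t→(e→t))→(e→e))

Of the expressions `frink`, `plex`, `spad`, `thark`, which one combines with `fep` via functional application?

frink

frink — combines: fep : (e→e) takes frink : e as argument, giving e.
plex : t — does not combine with fep.
spad : (e→e) — does not combine with fep.
thark : ((t→(e→t))→(e→e)) — does not combine with fep.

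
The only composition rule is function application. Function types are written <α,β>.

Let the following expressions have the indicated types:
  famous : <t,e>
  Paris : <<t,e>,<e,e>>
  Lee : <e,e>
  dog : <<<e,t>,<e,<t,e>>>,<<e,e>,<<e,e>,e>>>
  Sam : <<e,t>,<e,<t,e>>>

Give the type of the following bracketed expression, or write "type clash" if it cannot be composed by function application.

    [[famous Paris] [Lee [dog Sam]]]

At [famous Paris], Paris : <<t,e>,<e,e>> takes famous : <t,e>, giving <e,e>.
At [dog Sam], dog : <<<e,t>,<e,<t,e>>>,<<e,e>,<<e,e>,e>>> takes Sam : <<e,t>,<e,<t,e>>>, giving <<e,e>,<<e,e>,e>>.
At [Lee [dog Sam]], [dog Sam] : <<e,e>,<<e,e>,e>> takes Lee : <e,e>, giving <<e,e>,e>.
At [[famous Paris] [Lee [dog Sam]]], [Lee [dog Sam]] : <<e,e>,e> takes [famous Paris] : <e,e>, giving e.

e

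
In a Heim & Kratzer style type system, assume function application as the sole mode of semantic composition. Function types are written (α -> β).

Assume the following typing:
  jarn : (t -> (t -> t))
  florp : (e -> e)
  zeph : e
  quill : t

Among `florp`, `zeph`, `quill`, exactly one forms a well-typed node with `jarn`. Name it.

florp : (e -> e) — jarn needs t; florp needs e; neither fits.
zeph : e — jarn needs t; zeph needs nothing (atomic); neither fits.
quill — combines: jarn : (t -> (t -> t)) takes quill : t as argument, giving (t -> t).

quill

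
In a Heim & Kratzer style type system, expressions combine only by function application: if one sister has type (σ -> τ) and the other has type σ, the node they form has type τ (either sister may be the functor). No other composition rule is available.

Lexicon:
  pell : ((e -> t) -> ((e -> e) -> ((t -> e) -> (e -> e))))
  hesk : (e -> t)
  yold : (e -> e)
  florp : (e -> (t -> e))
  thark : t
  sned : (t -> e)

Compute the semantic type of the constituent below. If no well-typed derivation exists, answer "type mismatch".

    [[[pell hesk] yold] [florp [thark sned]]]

At [pell hesk], pell : ((e -> t) -> ((e -> e) -> ((t -> e) -> (e -> e)))) takes hesk : (e -> t), giving ((e -> e) -> ((t -> e) -> (e -> e))).
At [[pell hesk] yold], [pell hesk] : ((e -> e) -> ((t -> e) -> (e -> e))) takes yold : (e -> e), giving ((t -> e) -> (e -> e)).
At [thark sned], sned : (t -> e) takes thark : t, giving e.
At [florp [thark sned]], florp : (e -> (t -> e)) takes [thark sned] : e, giving (t -> e).
At [[[pell hesk] yold] [florp [thark sned]]], [[pell hesk] yold] : ((t -> e) -> (e -> e)) takes [florp [thark sned]] : (t -> e), giving (e -> e).

(e -> e)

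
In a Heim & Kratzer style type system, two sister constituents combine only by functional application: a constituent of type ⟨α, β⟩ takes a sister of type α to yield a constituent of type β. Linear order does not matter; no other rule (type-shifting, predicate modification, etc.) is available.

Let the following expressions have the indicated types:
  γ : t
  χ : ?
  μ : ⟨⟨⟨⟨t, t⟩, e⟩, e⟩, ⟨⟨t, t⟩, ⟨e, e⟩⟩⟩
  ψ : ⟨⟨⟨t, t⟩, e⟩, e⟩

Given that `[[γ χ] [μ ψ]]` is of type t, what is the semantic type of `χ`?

At [[γ χ] [μ ψ]] (required: t): [μ ψ] is ⟨⟨t, t⟩, ⟨e, e⟩⟩, which is not a function with range t; hence [γ χ] is the functor — type ⟨⟨⟨t, t⟩, ⟨e, e⟩⟩, t⟩.
At [γ χ] (required: ⟨⟨⟨t, t⟩, ⟨e, e⟩⟩, t⟩): γ is t, which is not a function with range ⟨⟨⟨t, t⟩, ⟨e, e⟩⟩, t⟩; hence χ is the functor — type ⟨t, ⟨⟨⟨t, t⟩, ⟨e, e⟩⟩, t⟩⟩.

⟨t, ⟨⟨⟨t, t⟩, ⟨e, e⟩⟩, t⟩⟩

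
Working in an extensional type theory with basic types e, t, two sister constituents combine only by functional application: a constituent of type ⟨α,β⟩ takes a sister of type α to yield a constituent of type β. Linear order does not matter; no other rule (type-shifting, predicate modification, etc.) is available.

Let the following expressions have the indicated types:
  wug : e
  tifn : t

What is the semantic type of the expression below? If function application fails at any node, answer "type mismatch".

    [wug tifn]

type mismatch

At [wug tifn]: neither e nor t can take the other as argument; the node is ill-typed.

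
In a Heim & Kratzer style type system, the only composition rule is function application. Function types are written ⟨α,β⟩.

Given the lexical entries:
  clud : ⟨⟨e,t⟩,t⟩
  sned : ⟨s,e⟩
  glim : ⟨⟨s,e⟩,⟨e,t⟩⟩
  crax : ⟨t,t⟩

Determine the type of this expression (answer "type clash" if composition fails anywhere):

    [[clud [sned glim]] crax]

t

At [sned glim], glim : ⟨⟨s,e⟩,⟨e,t⟩⟩ takes sned : ⟨s,e⟩, giving ⟨e,t⟩.
At [clud [sned glim]], clud : ⟨⟨e,t⟩,t⟩ takes [sned glim] : ⟨e,t⟩, giving t.
At [[clud [sned glim]] crax], crax : ⟨t,t⟩ takes [clud [sned glim]] : t, giving t.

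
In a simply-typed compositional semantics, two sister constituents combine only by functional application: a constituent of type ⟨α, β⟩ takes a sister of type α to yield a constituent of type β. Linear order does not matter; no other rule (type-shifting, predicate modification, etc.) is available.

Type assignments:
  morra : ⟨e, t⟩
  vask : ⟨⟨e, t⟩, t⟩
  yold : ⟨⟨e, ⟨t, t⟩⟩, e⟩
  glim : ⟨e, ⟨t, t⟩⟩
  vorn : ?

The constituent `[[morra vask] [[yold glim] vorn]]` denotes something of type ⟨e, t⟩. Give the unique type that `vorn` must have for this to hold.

⟨e, ⟨t, ⟨e, t⟩⟩⟩

[[morra vask] [[yold glim] vorn]] is required to be ⟨e, t⟩. [morra vask] : t cannot yield ⟨e, t⟩ as functor, so [[yold glim] vorn] : ⟨t, ⟨e, t⟩⟩.
[[yold glim] vorn] is required to be ⟨t, ⟨e, t⟩⟩. [yold glim] : e cannot yield ⟨t, ⟨e, t⟩⟩ as functor, so vorn : ⟨e, ⟨t, ⟨e, t⟩⟩⟩.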